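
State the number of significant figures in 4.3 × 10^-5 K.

2

4.3 × 10^-5: in scientific notation every digit of the coefficient is significant.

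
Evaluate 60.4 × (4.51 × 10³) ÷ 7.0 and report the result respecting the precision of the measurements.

3.9 × 10⁴

60.4 × (4.51 × 10³) ÷ 7.0 = 38914.8571429…
Multiplication/division keeps the fewest significant figures: 60.4 → 3 s.f., 4.51 × 10³ → 3 s.f., 7.0 → 2 s.f.; limit is 2.
Rounded to 2 significant figures: 3.9 × 10⁴.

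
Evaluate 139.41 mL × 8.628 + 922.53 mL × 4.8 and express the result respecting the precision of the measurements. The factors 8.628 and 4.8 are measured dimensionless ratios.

139.41 × 8.628 = 1202.82948 → 1203 mL (4 s.f., last digit at the 10^0 place).
922.53 × 4.8 = 4428.144 → 4.4 × 10³ mL (2 s.f., last digit at the 10^2 place).
Sum: 5630.97348 mL; keep the coarser place, 10^2.
Result: 5.6 × 10³ mL.

5.6 × 10³ mL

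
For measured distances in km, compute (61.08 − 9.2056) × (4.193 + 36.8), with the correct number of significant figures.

61.08 − 9.2056 = 51.8744, limited to 2 d.p. → 4 s.f.; 4.193 + 36.8 = 40.993, limited to 1 d.p. → 3 s.f.
Carrying full precision, 51.8744 × 40.993 = 2126.4872792; keep min(4, 3) = 3 s.f.
Rounded to 3 significant figures: 2.13 × 10³ km².

2.13 × 10³ km²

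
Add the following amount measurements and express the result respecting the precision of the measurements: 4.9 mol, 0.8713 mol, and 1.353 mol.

7.1 mol

4.9 mol + 0.8713 mol + 1.353 mol = 7.1243 mol.
Addition/subtraction keeps the fewest decimal places: 4.9 → 1 decimal place, 0.8713 → 4 decimal places, 1.353 → 3 decimal places; limit is 1.
Rounded to 1 decimal place: 7.1 mol.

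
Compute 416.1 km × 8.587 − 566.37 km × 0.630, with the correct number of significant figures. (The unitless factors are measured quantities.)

416.1 × 8.587 = 3573.0507 → 3573 km (4 s.f., last digit at the 10^0 place).
566.37 × 0.630 = 356.8131 → 357 km (3 s.f., last digit at the 10^0 place).
Difference: 3216.2376 km; keep the coarser place, 10^0.
Result: 3216 km.

3216 km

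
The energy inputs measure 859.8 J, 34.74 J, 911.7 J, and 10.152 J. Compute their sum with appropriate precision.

1816.4 J

859.8 J + 34.74 J + 911.7 J + 10.152 J = 1816.392 J.
Addition/subtraction keeps the fewest decimal places: 859.8 → 1 decimal place, 34.74 → 2 decimal places, 911.7 → 1 decimal place, 10.152 → 3 decimal places; limit is 1.
Rounded to 1 decimal place: 1816.4 J.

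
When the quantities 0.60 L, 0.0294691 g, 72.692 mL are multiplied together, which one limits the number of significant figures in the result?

0.60 L

0.60 L → 2 s.f.; 0.0294691 g → 6 s.f.; 72.692 mL → 5 s.f.
The fewest is 2 significant figures, from 0.60 L.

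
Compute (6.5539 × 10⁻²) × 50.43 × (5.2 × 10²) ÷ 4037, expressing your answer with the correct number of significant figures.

0.43

(6.5539 × 10⁻²) × 50.43 × (5.2 × 10²) ÷ 4037 = 0.425729135596…
Multiplication/division keeps the fewest significant figures: 6.5539 × 10⁻² → 5 s.f., 50.43 → 4 s.f., 5.2 × 10² → 2 s.f., 4037 → 4 s.f.; limit is 2.
Rounded to 2 significant figures: 0.43.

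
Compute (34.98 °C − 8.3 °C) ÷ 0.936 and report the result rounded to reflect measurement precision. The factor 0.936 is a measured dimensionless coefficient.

34.98 °C − 8.3 °C = 26.68 °C; the difference is limited to 1 decimal place (3 s.f.).
Carrying full precision, 26.68 ÷ 0.936 = 28.5042735043… °C; 0.936 has 3 s.f., so the result keeps min(3, 3) = 3 s.f.
Rounded to 3 significant figures: 28.5 °C.

28.5 °C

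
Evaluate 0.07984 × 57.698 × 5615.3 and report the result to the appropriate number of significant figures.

0.07984 × 57.698 × 5615.3 = 25867.4876993…
Multiplication/division keeps the fewest significant figures: 0.07984 → 4 s.f., 57.698 → 5 s.f., 5615.3 → 5 s.f.; limit is 4.
Rounded to 4 significant figures: 2.587 × 10⁴.

2.587 × 10⁴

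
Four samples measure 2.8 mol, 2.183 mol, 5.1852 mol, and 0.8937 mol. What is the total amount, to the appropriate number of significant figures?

11.1 mol

2.8 mol + 2.183 mol + 5.1852 mol + 0.8937 mol = 11.0619 mol.
Addition/subtraction keeps the fewest decimal places: 2.8 → 1 decimal place, 2.183 → 3 decimal places, 5.1852 → 4 decimal places, 0.8937 → 4 decimal places; limit is 1.
Rounded to 1 decimal place: 11.1 mol.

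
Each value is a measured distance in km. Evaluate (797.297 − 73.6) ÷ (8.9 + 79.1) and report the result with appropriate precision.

8.22

797.297 − 73.6 = 723.697, limited to 1 d.p. → 4 s.f.; 8.9 + 79.1 = 88.0, limited to 1 d.p. → 3 s.f.
Carrying full precision, 723.697 ÷ 88.0 = 8.22382954545…; keep min(4, 3) = 3 s.f.
Rounded to 3 significant figures: 8.22.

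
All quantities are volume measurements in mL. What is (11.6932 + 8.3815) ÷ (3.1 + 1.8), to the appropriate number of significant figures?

4.1

11.6932 + 8.3815 = 20.0747, limited to 4 d.p. → 6 s.f.; 3.1 + 1.8 = 4.9, limited to 1 d.p. → 2 s.f.
Carrying full precision, 20.0747 ÷ 4.9 = 4.09687755102…; keep min(6, 2) = 2 s.f.
Rounded to 2 significant figures: 4.1.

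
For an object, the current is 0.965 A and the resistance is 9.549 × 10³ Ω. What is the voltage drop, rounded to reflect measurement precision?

voltage drop = 0.965 A × 9.549 × 10³ Ω = 9214.785 V.
0.965 has 3 significant figures; 9.549 × 10³ has 4.
Division/multiplication keeps the fewest: 3 significant figures.
Rounded: 9.21 × 10³ V.

9.21 × 10³ V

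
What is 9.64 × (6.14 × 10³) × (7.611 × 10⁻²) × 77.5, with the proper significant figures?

9.64 × (6.14 × 10³) × (7.611 × 10⁻²) × 77.5 = 349131.33534
Multiplication/division keeps the fewest significant figures: 9.64 → 3 s.f., 6.14 × 10³ → 3 s.f., 7.611 × 10⁻² → 4 s.f., 77.5 → 3 s.f.; limit is 3.
Rounded to 3 significant figures: 3.49 × 10⁵.

3.49 × 10⁵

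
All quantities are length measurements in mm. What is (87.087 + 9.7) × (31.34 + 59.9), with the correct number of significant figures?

87.087 + 9.7 = 96.787, limited to 1 d.p. → 3 s.f.; 31.34 + 59.9 = 91.24, limited to 1 d.p. → 3 s.f.
Carrying full precision, 96.787 × 91.24 = 8830.84588; keep min(3, 3) = 3 s.f.
Rounded to 3 significant figures: 8.83 × 10³ mm².

8.83 × 10³ mm²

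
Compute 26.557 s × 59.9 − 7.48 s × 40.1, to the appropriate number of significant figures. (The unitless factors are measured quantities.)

26.557 × 59.9 = 1590.7643 → 1.59 × 10³ s (3 s.f., last digit at the 10^1 place).
7.48 × 40.1 = 299.948 → 3.00 × 10² s (3 s.f., last digit at the 10^0 place).
Difference: 1290.8163 s; keep the coarser place, 10^1.
Result: 1.29 × 10³ s.

1.29 × 10³ s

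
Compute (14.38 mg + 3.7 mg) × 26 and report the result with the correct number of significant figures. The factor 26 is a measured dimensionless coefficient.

4.7 × 10^2 mg

14.38 mg + 3.7 mg = 18.08 mg; the sum is limited to 1 decimal place (3 s.f.).
Carrying full precision, 18.08 × 26 = 470.08 mg; 26 has 2 s.f., so the result keeps min(3, 2) = 2 s.f.
Rounded to 2 significant figures: 4.7 × 10^2 mg.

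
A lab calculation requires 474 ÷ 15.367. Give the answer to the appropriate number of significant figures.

30.8

474 ÷ 15.367 = 30.845317889…
Multiplication/division keeps the fewest significant figures: 474 → 3 s.f., 15.367 → 5 s.f.; limit is 3.
Rounded to 3 significant figures: 30.8.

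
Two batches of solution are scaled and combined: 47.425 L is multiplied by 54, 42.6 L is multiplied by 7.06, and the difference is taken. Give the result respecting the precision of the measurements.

47.425 × 54 = 2560.95 → 2.6 × 10^3 L (2 s.f., last digit at the 10^2 place).
42.6 × 7.06 = 300.756 → 301 L (3 s.f., last digit at the 10^0 place).
Difference: 2260.194 L; keep the coarser place, 10^2.
Result: 2.3 × 10^3 L.

2.3 × 10^3 L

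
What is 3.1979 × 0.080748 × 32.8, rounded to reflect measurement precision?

3.1979 × 0.080748 × 32.8 = 8.46974815776
Multiplication/division keeps the fewest significant figures: 3.1979 → 5 s.f., 0.080748 → 5 s.f., 32.8 → 3 s.f.; limit is 3.
Rounded to 3 significant figures: 8.47.

8.47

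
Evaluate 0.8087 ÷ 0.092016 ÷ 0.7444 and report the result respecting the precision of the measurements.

0.8087 ÷ 0.092016 ÷ 0.7444 = 11.8064063993…
Multiplication/division keeps the fewest significant figures: 0.8087 → 4 s.f., 0.092016 → 5 s.f., 0.7444 → 4 s.f.; limit is 4.
Rounded to 4 significant figures: 11.81.

11.81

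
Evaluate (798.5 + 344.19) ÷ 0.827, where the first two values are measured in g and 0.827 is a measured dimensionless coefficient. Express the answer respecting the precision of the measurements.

1.38 × 10³ g

798.5 g + 344.19 g = 1142.69 g; the sum is limited to 1 decimal place (5 s.f.).
Carrying full precision, 1142.69 ÷ 0.827 = 1381.72914148… g; 0.827 has 3 s.f., so the result keeps min(5, 3) = 3 s.f.
Rounded to 3 significant figures: 1.38 × 10³ g.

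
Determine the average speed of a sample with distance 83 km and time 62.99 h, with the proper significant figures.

1.3 km/h

average speed = 83 km ÷ 62.99 h = 1.31766947134… km/h.
83 has 2 significant figures; 62.99 has 4.
Division/multiplication keeps the fewest: 2 significant figures.
Rounded: 1.3 km/h.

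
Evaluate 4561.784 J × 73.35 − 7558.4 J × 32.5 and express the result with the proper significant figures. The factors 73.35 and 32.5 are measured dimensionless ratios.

4561.784 × 73.35 = 334606.8564 → 3.346 × 10^5 J (4 s.f., last digit at the 10^2 place).
7558.4 × 32.5 = 245648 → 2.46 × 10^5 J (3 s.f., last digit at the 10^3 place).
Difference: 88958.8564 J; keep the coarser place, 10^3.
Result: 8.9 × 10^4 J.

8.9 × 10^4 J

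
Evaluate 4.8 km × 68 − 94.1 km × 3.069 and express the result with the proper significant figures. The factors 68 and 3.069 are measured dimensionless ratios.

4.8 × 68 = 326.4 → 3.3 × 10^2 km (2 s.f., last digit at the 10^1 place).
94.1 × 3.069 = 288.7929 → 289 km (3 s.f., last digit at the 10^0 place).
Difference: 37.6071 km; keep the coarser place, 10^1.
Result: 4 × 10^1 km.

4 × 10^1 km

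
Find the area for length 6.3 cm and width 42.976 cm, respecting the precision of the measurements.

area = 6.3 cm × 42.976 cm = 270.7488 cm².
6.3 has 2 significant figures; 42.976 has 5.
Division/multiplication keeps the fewest: 2 significant figures.
Rounded: 2.7 × 10^2 cm².

2.7 × 10^2 cm²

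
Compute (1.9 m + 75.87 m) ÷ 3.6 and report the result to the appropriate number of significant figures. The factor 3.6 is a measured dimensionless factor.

22 m

1.9 m + 75.87 m = 77.77 m; the sum is limited to 1 decimal place (3 s.f.).
Carrying full precision, 77.77 ÷ 3.6 = 21.6027777778… m; 3.6 has 2 s.f., so the result keeps min(3, 2) = 2 s.f.
Rounded to 2 significant figures: 22 m.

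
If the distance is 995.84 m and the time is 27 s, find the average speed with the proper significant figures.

average speed = 995.84 m ÷ 27 s = 36.882962963… m/s.
995.84 has 5 significant figures; 27 has 2.
Division/multiplication keeps the fewest: 2 significant figures.
Rounded: 37 m/s.

37 m/s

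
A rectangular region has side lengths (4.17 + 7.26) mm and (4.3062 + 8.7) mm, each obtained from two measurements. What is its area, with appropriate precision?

149 mm²

4.17 + 7.26 = 11.43, limited to 2 d.p. → 4 s.f.; 4.3062 + 8.7 = 13.0062, limited to 1 d.p. → 3 s.f.
Carrying full precision, 11.43 × 13.0062 = 148.660866; keep min(4, 3) = 3 s.f.
Rounded to 3 significant figures: 149 mm².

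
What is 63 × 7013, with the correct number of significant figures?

4.4 × 10^5

63 × 7013 = 441819
Multiplication/division keeps the fewest significant figures: 63 → 2 s.f., 7013 → 4 s.f.; limit is 2.
Rounded to 2 significant figures: 4.4 × 10^5.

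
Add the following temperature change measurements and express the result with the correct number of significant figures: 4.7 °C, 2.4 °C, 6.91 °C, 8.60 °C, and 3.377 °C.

26.0 °C

4.7 °C + 2.4 °C + 6.91 °C + 8.60 °C + 3.377 °C = 25.987 °C.
Addition/subtraction keeps the fewest decimal places: 4.7 → 1 decimal place, 2.4 → 1 decimal place, 6.91 → 2 decimal places, 8.60 → 2 decimal places, 3.377 → 3 decimal places; limit is 1.
Rounded to 1 decimal place: 26.0 °C.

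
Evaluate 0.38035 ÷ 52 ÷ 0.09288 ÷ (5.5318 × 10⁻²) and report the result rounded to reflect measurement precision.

1.4

0.38035 ÷ 52 ÷ 0.09288 ÷ (5.5318 × 10⁻²) = 1.42361121367…
Multiplication/division keeps the fewest significant figures: 0.38035 → 5 s.f., 52 → 2 s.f., 0.09288 → 4 s.f., 5.5318 × 10⁻² → 5 s.f.; limit is 2.
Rounded to 2 significant figures: 1.4.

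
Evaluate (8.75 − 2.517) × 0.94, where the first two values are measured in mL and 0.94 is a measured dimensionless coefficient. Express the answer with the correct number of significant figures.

8.75 mL − 2.517 mL = 6.233 mL; the difference is limited to 2 decimal places (3 s.f.).
Carrying full precision, 6.233 × 0.94 = 5.85902 mL; 0.94 has 2 s.f., so the result keeps min(3, 2) = 2 s.f.
Rounded to 2 significant figures: 5.9 mL.

5.9 mL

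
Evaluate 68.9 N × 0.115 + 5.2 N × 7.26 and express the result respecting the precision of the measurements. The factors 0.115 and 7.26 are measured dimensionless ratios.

68.9 × 0.115 = 7.9235 → 7.92 N (3 s.f., last digit at the 10^-2 place).
5.2 × 7.26 = 37.752 → 38 N (2 s.f., last digit at the 10^0 place).
Sum: 45.6755 N; keep the coarser place, 10^0.
Result: 46 N.

46 N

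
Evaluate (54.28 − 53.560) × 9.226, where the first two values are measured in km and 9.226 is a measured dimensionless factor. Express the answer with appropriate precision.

54.28 km − 53.560 km = 0.720 km; the difference is limited to 2 decimal places (2 s.f.).
Carrying full precision, 0.720 × 9.226 = 6.64272 km; 9.226 has 4 s.f., so the result keeps min(2, 4) = 2 s.f.
Rounded to 2 significant figures: 6.6 km.

6.6 km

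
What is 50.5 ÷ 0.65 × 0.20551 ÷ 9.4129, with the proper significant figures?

50.5 ÷ 0.65 × 0.20551 ÷ 9.4129 = 1.69624091979…
Multiplication/division keeps the fewest significant figures: 50.5 → 3 s.f., 0.65 → 2 s.f., 0.20551 → 5 s.f., 9.4129 → 5 s.f.; limit is 2.
Rounded to 2 significant figures: 1.7.

1.7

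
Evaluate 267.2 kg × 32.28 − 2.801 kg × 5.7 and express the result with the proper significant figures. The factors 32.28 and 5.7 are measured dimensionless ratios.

8609 kg

267.2 × 32.28 = 8625.216 → 8625 kg (4 s.f., last digit at the 10^0 place).
2.801 × 5.7 = 15.9657 → 16 kg (2 s.f., last digit at the 10^0 place).
Difference: 8609.2503 kg; keep the coarser place, 10^0.
Result: 8609 kg.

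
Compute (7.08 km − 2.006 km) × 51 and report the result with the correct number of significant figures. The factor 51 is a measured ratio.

2.6 × 10^2 km

7.08 km − 2.006 km = 5.074 km; the difference is limited to 2 decimal places (3 s.f.).
Carrying full precision, 5.074 × 51 = 258.774 km; 51 has 2 s.f., so the result keeps min(3, 2) = 2 s.f.
Rounded to 2 significant figures: 2.6 × 10^2 km.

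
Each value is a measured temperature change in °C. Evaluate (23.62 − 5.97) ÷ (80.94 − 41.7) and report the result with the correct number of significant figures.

0.450

23.62 − 5.97 = 17.65, limited to 2 d.p. → 4 s.f.; 80.94 − 41.7 = 39.24, limited to 1 d.p. → 3 s.f.
Carrying full precision, 17.65 ÷ 39.24 = 0.449796126402…; keep min(4, 3) = 3 s.f.
Rounded to 3 significant figures: 0.450.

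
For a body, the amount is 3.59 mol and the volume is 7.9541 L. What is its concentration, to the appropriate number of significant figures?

concentration = 3.59 mol ÷ 7.9541 L = 0.45133956073… mol/L.
3.59 has 3 significant figures; 7.9541 has 5.
Division/multiplication keeps the fewest: 3 significant figures.
Rounded: 0.451 mol/L.

0.451 mol/L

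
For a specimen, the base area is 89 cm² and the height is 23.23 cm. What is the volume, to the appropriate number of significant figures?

volume = 89 cm² × 23.23 cm = 2067.47 cm³.
89 has 2 significant figures; 23.23 has 4.
Division/multiplication keeps the fewest: 2 significant figures.
Rounded: 2.1 × 10³ cm³.

2.1 × 10³ cm³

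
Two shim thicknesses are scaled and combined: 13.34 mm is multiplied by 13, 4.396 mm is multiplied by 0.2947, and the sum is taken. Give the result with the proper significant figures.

1.7 × 10² mm

13.34 × 13 = 173.42 → 1.7 × 10² mm (2 s.f., last digit at the 10^1 place).
4.396 × 0.2947 = 1.2955012 → 1.296 mm (4 s.f., last digit at the 10^-3 place).
Sum: 174.7155012 mm; keep the coarser place, 10^1.
Result: 1.7 × 10² mm.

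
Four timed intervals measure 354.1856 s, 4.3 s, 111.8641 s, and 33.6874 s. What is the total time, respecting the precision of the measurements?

354.1856 s + 4.3 s + 111.8641 s + 33.6874 s = 504.0371 s.
Addition/subtraction keeps the fewest decimal places: 354.1856 → 4 decimal places, 4.3 → 1 decimal place, 111.8641 → 4 decimal places, 33.6874 → 4 decimal places; limit is 1.
Rounded to 1 decimal place: 5.040 × 10^2 s.

5.040 × 10^2 s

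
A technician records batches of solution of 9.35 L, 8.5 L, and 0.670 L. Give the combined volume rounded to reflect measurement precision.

18.5 L

9.35 L + 8.5 L + 0.670 L = 18.520 L.
Addition/subtraction keeps the fewest decimal places: 9.35 → 2 decimal places, 8.5 → 1 decimal place, 0.670 → 3 decimal places; limit is 1.
Rounded to 1 decimal place: 18.5 L.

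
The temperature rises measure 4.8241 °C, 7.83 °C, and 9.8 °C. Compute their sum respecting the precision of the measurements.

22.5 °C

4.8241 °C + 7.83 °C + 9.8 °C = 22.4541 °C.
Addition/subtraction keeps the fewest decimal places: 4.8241 → 4 decimal places, 7.83 → 2 decimal places, 9.8 → 1 decimal place; limit is 1.
Rounded to 1 decimal place: 22.5 °C.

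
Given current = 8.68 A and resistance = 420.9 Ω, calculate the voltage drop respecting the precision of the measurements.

3.65 × 10^3 V

voltage drop = 8.68 A × 420.9 Ω = 3653.412 V.
8.68 has 3 significant figures; 420.9 has 4.
Division/multiplication keeps the fewest: 3 significant figures.
Rounded: 3.65 × 10^3 V.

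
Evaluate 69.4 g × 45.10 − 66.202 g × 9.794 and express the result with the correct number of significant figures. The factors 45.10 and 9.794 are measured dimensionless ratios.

2.48 × 10^3 g

69.4 × 45.10 = 3129.94 → 3.13 × 10^3 g (3 s.f., last digit at the 10^1 place).
66.202 × 9.794 = 648.382388 → 648.4 g (4 s.f., last digit at the 10^-1 place).
Difference: 2481.557612 g; keep the coarser place, 10^1.
Result: 2.48 × 10^3 g.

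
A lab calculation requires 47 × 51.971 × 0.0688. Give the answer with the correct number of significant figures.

1.7 × 10^2

47 × 51.971 × 0.0688 = 168.0534256
Multiplication/division keeps the fewest significant figures: 47 → 2 s.f., 51.971 → 5 s.f., 0.0688 → 3 s.f.; limit is 2.
Rounded to 2 significant figures: 1.7 × 10^2.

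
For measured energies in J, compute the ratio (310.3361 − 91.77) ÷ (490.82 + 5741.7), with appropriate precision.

310.3361 − 91.77 = 218.5661, limited to 2 d.p. → 5 s.f.; 490.82 + 5741.7 = 6232.52, limited to 1 d.p. → 5 s.f.
Carrying full precision, 218.5661 ÷ 6232.52 = 0.0350686560171…; keep min(5, 5) = 5 s.f.
Rounded to 5 significant figures: 3.5069 × 10⁻².

3.5069 × 10⁻²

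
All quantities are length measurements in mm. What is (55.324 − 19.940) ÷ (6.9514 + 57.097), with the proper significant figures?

55.324 − 19.940 = 35.384, limited to 3 d.p. → 5 s.f.; 6.9514 + 57.097 = 64.0484, limited to 3 d.p. → 5 s.f.
Carrying full precision, 35.384 ÷ 64.0484 = 0.552457204239…; keep min(5, 5) = 5 s.f.
Rounded to 5 significant figures: 0.55246.

0.55246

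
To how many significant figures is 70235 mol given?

5

70235: zeros between nonzero digits are significant.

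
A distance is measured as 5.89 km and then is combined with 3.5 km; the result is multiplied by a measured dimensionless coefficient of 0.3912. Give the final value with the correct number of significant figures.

3.7 km

5.89 km + 3.5 km = 9.39 km; the sum is limited to 1 decimal place (2 s.f.).
Carrying full precision, 9.39 × 0.3912 = 3.673368 km; 0.3912 has 4 s.f., so the result keeps min(2, 4) = 2 s.f.
Rounded to 2 significant figures: 3.7 km.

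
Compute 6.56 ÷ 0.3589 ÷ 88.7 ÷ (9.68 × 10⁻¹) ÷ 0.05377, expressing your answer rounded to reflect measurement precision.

6.56 ÷ 0.3589 ÷ 88.7 ÷ (9.68 × 10⁻¹) ÷ 0.05377 = 3.95905347145…
Multiplication/division keeps the fewest significant figures: 6.56 → 3 s.f., 0.3589 → 4 s.f., 88.7 → 3 s.f., 9.68 × 10⁻¹ → 3 s.f., 0.05377 → 4 s.f.; limit is 3.
Rounded to 3 significant figures: 3.96.

3.96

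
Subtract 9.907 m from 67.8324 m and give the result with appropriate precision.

67.8324 m − 9.907 m = 57.9254 m.
Addition/subtraction keeps the fewest decimal places: 67.8324 → 4 decimal places, 9.907 → 3 decimal places; limit is 3.
Rounded to 3 decimal places: 57.925 m.

57.925 m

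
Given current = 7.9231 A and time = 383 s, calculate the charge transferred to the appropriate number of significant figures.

3.03 × 10^3 C

charge transferred = 7.9231 A × 383 s = 3034.5473 C.
7.9231 has 5 significant figures; 383 has 3.
Division/multiplication keeps the fewest: 3 significant figures.
Rounded: 3.03 × 10^3 C.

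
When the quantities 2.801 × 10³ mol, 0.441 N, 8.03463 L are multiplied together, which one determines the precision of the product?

2.801 × 10³ mol → 4 s.f.; 0.441 N → 3 s.f.; 8.03463 L → 6 s.f.
The fewest is 3 significant figures, from 0.441 N.

0.441 N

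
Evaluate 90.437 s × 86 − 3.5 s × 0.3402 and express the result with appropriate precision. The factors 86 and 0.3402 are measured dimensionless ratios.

7.8 × 10^3 s

90.437 × 86 = 7777.582 → 7.8 × 10^3 s (2 s.f., last digit at the 10^2 place).
3.5 × 0.3402 = 1.1907 → 1.2 s (2 s.f., last digit at the 10^-1 place).
Difference: 7776.3913 s; keep the coarser place, 10^2.
Result: 7.8 × 10^3 s.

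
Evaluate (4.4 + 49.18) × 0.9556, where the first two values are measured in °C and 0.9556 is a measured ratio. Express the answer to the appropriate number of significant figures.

51.2 °C

4.4 °C + 49.18 °C = 53.58 °C; the sum is limited to 1 decimal place (3 s.f.).
Carrying full precision, 53.58 × 0.9556 = 51.201048 °C; 0.9556 has 4 s.f., so the result keeps min(3, 4) = 3 s.f.
Rounded to 3 significant figures: 51.2 °C.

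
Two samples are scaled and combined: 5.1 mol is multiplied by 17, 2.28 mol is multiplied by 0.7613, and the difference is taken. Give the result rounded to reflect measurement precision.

85 mol

5.1 × 17 = 86.7 → 87 mol (2 s.f., last digit at the 10^0 place).
2.28 × 0.7613 = 1.735764 → 1.74 mol (3 s.f., last digit at the 10^-2 place).
Difference: 84.964236 mol; keep the coarser place, 10^0.
Result: 85 mol.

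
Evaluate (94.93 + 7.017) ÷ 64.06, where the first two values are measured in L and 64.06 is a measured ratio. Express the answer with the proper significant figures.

1.591 L

94.93 L + 7.017 L = 101.947 L; the sum is limited to 2 decimal places (5 s.f.).
Carrying full precision, 101.947 ÷ 64.06 = 1.59142990946… L; 64.06 has 4 s.f., so the result keeps min(5, 4) = 4 s.f.
Rounded to 4 significant figures: 1.591 L.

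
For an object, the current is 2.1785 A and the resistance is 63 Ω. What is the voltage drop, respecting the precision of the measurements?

voltage drop = 2.1785 A × 63 Ω = 137.2455 V.
2.1785 has 5 significant figures; 63 has 2.
Division/multiplication keeps the fewest: 2 significant figures.
Rounded: 1.4 × 10^2 V.

1.4 × 10^2 V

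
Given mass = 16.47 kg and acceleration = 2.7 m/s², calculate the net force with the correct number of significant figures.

44 N

net force = 16.47 kg × 2.7 m/s² = 44.469 N.
16.47 has 4 significant figures; 2.7 has 2.
Division/multiplication keeps the fewest: 2 significant figures.
Rounded: 44 N.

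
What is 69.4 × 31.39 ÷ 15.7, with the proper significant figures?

69.4 × 31.39 ÷ 15.7 = 138.755796178…
Multiplication/division keeps the fewest significant figures: 69.4 → 3 s.f., 31.39 → 4 s.f., 15.7 → 3 s.f.; limit is 3.
Rounded to 3 significant figures: 1.39 × 10².

1.39 × 10²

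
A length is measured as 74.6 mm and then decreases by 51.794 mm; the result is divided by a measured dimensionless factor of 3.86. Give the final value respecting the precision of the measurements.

5.91 mm

74.6 mm − 51.794 mm = 22.806 mm; the difference is limited to 1 decimal place (3 s.f.).
Carrying full precision, 22.806 ÷ 3.86 = 5.90829015544… mm; 3.86 has 3 s.f., so the result keeps min(3, 3) = 3 s.f.
Rounded to 3 significant figures: 5.91 mm.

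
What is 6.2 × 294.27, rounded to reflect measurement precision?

1.8 × 10^3

6.2 × 294.27 = 1824.474
Multiplication/division keeps the fewest significant figures: 6.2 → 2 s.f., 294.27 → 5 s.f.; limit is 2.
Rounded to 2 significant figures: 1.8 × 10^3.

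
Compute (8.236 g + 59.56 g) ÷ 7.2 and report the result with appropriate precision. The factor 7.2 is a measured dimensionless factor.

9.4 g

8.236 g + 59.56 g = 67.796 g; the sum is limited to 2 decimal places (4 s.f.).
Carrying full precision, 67.796 ÷ 7.2 = 9.41611111111… g; 7.2 has 2 s.f., so the result keeps min(4, 2) = 2 s.f.
Rounded to 2 significant figures: 9.4 g.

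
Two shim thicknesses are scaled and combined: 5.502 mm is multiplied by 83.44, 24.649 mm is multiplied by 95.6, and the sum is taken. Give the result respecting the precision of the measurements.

2.82 × 10³ mm

5.502 × 83.44 = 459.08688 → 459.1 mm (4 s.f., last digit at the 10^-1 place).
24.649 × 95.6 = 2356.4444 → 2.36 × 10³ mm (3 s.f., last digit at the 10^1 place).
Sum: 2815.53128 mm; keep the coarser place, 10^1.
Result: 2.82 × 10³ mm.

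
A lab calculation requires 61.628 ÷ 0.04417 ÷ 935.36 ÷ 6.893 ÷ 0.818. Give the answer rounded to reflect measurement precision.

0.265

61.628 ÷ 0.04417 ÷ 935.36 ÷ 6.893 ÷ 0.818 = 0.264551542934…
Multiplication/division keeps the fewest significant figures: 61.628 → 5 s.f., 0.04417 → 4 s.f., 935.36 → 5 s.f., 6.893 → 4 s.f., 0.818 → 3 s.f.; limit is 3.
Rounded to 3 significant figures: 0.265.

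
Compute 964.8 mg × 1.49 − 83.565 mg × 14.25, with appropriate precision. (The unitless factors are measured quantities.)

2.5 × 10^2 mg

964.8 × 1.49 = 1437.552 → 1.44 × 10^3 mg (3 s.f., last digit at the 10^1 place).
83.565 × 14.25 = 1190.80125 → 1.191 × 10^3 mg (4 s.f., last digit at the 10^0 place).
Difference: 246.75075 mg; keep the coarser place, 10^1.
Result: 2.5 × 10^2 mg.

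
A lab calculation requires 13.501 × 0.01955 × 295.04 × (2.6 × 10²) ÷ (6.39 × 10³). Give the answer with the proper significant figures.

3.2

13.501 × 0.01955 × 295.04 × (2.6 × 10²) ÷ (6.39 × 10³) = 3.16859029864…
Multiplication/division keeps the fewest significant figures: 13.501 → 5 s.f., 0.01955 → 4 s.f., 295.04 → 5 s.f., 2.6 × 10² → 2 s.f., 6.39 × 10³ → 3 s.f.; limit is 2.
Rounded to 2 significant figures: 3.2.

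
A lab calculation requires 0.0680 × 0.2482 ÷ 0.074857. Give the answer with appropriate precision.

0.225

0.0680 × 0.2482 ÷ 0.074857 = 0.225464552413…
Multiplication/division keeps the fewest significant figures: 0.0680 → 3 s.f., 0.2482 → 4 s.f., 0.074857 → 5 s.f.; limit is 3.
Rounded to 3 significant figures: 0.225.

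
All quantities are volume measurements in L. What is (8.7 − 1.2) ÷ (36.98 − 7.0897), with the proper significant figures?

0.25

8.7 − 1.2 = 7.5, limited to 1 d.p. → 2 s.f.; 36.98 − 7.0897 = 29.8903, limited to 2 d.p. → 4 s.f.
Carrying full precision, 7.5 ÷ 29.8903 = 0.250917521738…; keep min(2, 4) = 2 s.f.
Rounded to 2 significant figures: 0.25.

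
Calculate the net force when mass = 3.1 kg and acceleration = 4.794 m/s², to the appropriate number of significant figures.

15 N

net force = 3.1 kg × 4.794 m/s² = 14.8614 N.
3.1 has 2 significant figures; 4.794 has 4.
Division/multiplication keeps the fewest: 2 significant figures.
Rounded: 15 N.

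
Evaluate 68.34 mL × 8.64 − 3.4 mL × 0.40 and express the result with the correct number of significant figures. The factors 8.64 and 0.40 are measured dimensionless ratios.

589 mL

68.34 × 8.64 = 590.4576 → 590. mL (3 s.f., last digit at the 10^0 place).
3.4 × 0.40 = 1.36 → 1.4 mL (2 s.f., last digit at the 10^-1 place).
Difference: 589.0976 mL; keep the coarser place, 10^0.
Result: 589 mL.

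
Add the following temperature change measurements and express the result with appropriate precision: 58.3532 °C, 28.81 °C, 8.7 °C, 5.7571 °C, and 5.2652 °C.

106.9 °C

58.3532 °C + 28.81 °C + 8.7 °C + 5.7571 °C + 5.2652 °C = 106.8855 °C.
Addition/subtraction keeps the fewest decimal places: 58.3532 → 4 decimal places, 28.81 → 2 decimal places, 8.7 → 1 decimal place, 5.7571 → 4 decimal places, 5.2652 → 4 decimal places; limit is 1.
Rounded to 1 decimal place: 106.9 °C.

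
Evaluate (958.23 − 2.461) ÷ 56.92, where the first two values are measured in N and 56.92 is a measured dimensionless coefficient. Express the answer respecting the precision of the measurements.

958.23 N − 2.461 N = 955.769 N; the difference is limited to 2 decimal places (5 s.f.).
Carrying full precision, 955.769 ÷ 56.92 = 16.7914441321… N; 56.92 has 4 s.f., so the result keeps min(5, 4) = 4 s.f.
Rounded to 4 significant figures: 16.79 N.

16.79 N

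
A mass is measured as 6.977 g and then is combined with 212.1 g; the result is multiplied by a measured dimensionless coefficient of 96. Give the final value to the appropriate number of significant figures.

2.1 × 10^4 g

6.977 g + 212.1 g = 219.077 g; the sum is limited to 1 decimal place (4 s.f.).
Carrying full precision, 219.077 × 96 = 21031.392 g; 96 has 2 s.f., so the result keeps min(4, 2) = 2 s.f.
Rounded to 2 significant figures: 2.1 × 10^4 g.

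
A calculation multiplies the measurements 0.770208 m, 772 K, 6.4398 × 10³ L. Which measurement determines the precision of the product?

0.770208 m → 6 s.f.; 772 K → 3 s.f.; 6.4398 × 10³ L → 5 s.f.
The fewest is 3 significant figures, from 772 K.

772 K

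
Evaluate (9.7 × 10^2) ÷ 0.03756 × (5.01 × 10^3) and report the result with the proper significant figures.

(9.7 × 10^2) ÷ 0.03756 × (5.01 × 10^3) = 129384984.026…
Multiplication/division keeps the fewest significant figures: 9.7 × 10^2 → 2 s.f., 0.03756 → 4 s.f., 5.01 × 10^3 → 3 s.f.; limit is 2.
Rounded to 2 significant figures: 1.3 × 10^8.

1.3 × 10^8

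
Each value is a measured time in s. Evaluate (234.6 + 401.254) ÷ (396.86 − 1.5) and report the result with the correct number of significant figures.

1.608

234.6 + 401.254 = 635.854, limited to 1 d.p. → 4 s.f.; 396.86 − 1.5 = 395.36, limited to 1 d.p. → 4 s.f.
Carrying full precision, 635.854 ÷ 395.36 = 1.60829117766…; keep min(4, 4) = 4 s.f.
Rounded to 4 significant figures: 1.608.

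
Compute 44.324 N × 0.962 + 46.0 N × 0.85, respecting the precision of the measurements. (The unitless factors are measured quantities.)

44.324 × 0.962 = 42.639688 → 42.6 N (3 s.f., last digit at the 10^-1 place).
46.0 × 0.85 = 39.1 → 39 N (2 s.f., last digit at the 10^0 place).
Sum: 81.739688 N; keep the coarser place, 10^0.
Result: 82 N.

82 N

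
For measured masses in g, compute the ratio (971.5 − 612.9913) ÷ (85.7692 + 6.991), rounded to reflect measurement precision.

971.5 − 612.9913 = 358.5087, limited to 1 d.p. → 4 s.f.; 85.7692 + 6.991 = 92.7602, limited to 3 d.p. → 5 s.f.
Carrying full precision, 358.5087 ÷ 92.7602 = 3.86489787646…; keep min(4, 5) = 4 s.f.
Rounded to 4 significant figures: 3.865.

3.865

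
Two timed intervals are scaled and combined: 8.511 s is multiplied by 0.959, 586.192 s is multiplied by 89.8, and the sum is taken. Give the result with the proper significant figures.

8.511 × 0.959 = 8.162049 → 8.16 s (3 s.f., last digit at the 10^-2 place).
586.192 × 89.8 = 52640.0416 → 5.26 × 10⁴ s (3 s.f., last digit at the 10^2 place).
Sum: 52648.203649 s; keep the coarser place, 10^2.
Result: 5.26 × 10⁴ s.

5.26 × 10⁴ s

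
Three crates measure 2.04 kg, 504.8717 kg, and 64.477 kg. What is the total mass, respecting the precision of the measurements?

2.04 kg + 504.8717 kg + 64.477 kg = 571.3887 kg.
Addition/subtraction keeps the fewest decimal places: 2.04 → 2 decimal places, 504.8717 → 4 decimal places, 64.477 → 3 decimal places; limit is 2.
Rounded to 2 decimal places: 571.39 kg.

571.39 kg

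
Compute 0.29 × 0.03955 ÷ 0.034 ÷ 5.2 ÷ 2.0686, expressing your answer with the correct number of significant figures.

0.29 × 0.03955 ÷ 0.034 ÷ 5.2 ÷ 2.0686 = 0.0313606968755…
Multiplication/division keeps the fewest significant figures: 0.29 → 2 s.f., 0.03955 → 4 s.f., 0.034 → 2 s.f., 5.2 → 2 s.f., 2.0686 → 5 s.f.; limit is 2.
Rounded to 2 significant figures: 0.031.

0.031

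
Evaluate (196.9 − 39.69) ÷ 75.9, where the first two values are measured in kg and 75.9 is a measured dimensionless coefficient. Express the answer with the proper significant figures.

2.07 kg

196.9 kg − 39.69 kg = 157.21 kg; the difference is limited to 1 decimal place (4 s.f.).
Carrying full precision, 157.21 ÷ 75.9 = 2.07127799736… kg; 75.9 has 3 s.f., so the result keeps min(4, 3) = 3 s.f.
Rounded to 3 significant figures: 2.07 kg.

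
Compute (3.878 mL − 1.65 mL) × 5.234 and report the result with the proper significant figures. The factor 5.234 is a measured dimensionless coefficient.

11.7 mL

3.878 mL − 1.65 mL = 2.228 mL; the difference is limited to 2 decimal places (3 s.f.).
Carrying full precision, 2.228 × 5.234 = 11.661352 mL; 5.234 has 4 s.f., so the result keeps min(3, 4) = 3 s.f.
Rounded to 3 significant figures: 11.7 mL.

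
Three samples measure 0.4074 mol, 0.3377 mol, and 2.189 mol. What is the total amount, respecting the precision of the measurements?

0.4074 mol + 0.3377 mol + 2.189 mol = 2.9341 mol.
Addition/subtraction keeps the fewest decimal places: 0.4074 → 4 decimal places, 0.3377 → 4 decimal places, 2.189 → 3 decimal places; limit is 3.
Rounded to 3 decimal places: 2.934 mol.

2.934 mol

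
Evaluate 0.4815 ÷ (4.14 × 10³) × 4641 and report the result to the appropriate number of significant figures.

0.4815 ÷ (4.14 × 10³) × 4641 = 0.539768478261…
Multiplication/division keeps the fewest significant figures: 0.4815 → 4 s.f., 4.14 × 10³ → 3 s.f., 4641 → 4 s.f.; limit is 3.
Rounded to 3 significant figures: 0.540.

0.540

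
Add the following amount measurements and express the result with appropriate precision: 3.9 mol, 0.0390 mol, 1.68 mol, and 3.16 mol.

8.8 mol

3.9 mol + 0.0390 mol + 1.68 mol + 3.16 mol = 8.7790 mol.
Addition/subtraction keeps the fewest decimal places: 3.9 → 1 decimal place, 0.0390 → 4 decimal places, 1.68 → 2 decimal places, 3.16 → 2 decimal places; limit is 1.
Rounded to 1 decimal place: 8.8 mol.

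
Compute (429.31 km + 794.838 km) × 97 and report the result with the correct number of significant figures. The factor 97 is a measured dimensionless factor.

429.31 km + 794.838 km = 1224.148 km; the sum is limited to 2 decimal places (6 s.f.).
Carrying full precision, 1224.148 × 97 = 118742.356 km; 97 has 2 s.f., so the result keeps min(6, 2) = 2 s.f.
Rounded to 2 significant figures: 1.2 × 10⁵ km.

1.2 × 10⁵ km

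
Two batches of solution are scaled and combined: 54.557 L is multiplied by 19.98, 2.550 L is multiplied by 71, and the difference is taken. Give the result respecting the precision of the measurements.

9.1 × 10² L

54.557 × 19.98 = 1090.04886 → 1.090 × 10³ L (4 s.f., last digit at the 10^0 place).
2.550 × 71 = 181.05 → 1.8 × 10² L (2 s.f., last digit at the 10^1 place).
Difference: 908.99886 L; keep the coarser place, 10^1.
Result: 9.1 × 10² L.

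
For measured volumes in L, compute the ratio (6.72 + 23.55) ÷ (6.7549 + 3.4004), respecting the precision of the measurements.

6.72 + 23.55 = 30.27, limited to 2 d.p. → 4 s.f.; 6.7549 + 3.4004 = 10.1553, limited to 4 d.p. → 6 s.f.
Carrying full precision, 30.27 ÷ 10.1553 = 2.98070958022…; keep min(4, 6) = 4 s.f.
Rounded to 4 significant figures: 2.981.

2.981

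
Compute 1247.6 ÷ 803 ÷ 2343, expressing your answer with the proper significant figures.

6.63 × 10^-4

1247.6 ÷ 803 ÷ 2343 = 0.000663112984864…
Multiplication/division keeps the fewest significant figures: 1247.6 → 5 s.f., 803 → 3 s.f., 2343 → 4 s.f.; limit is 3.
Rounded to 3 significant figures: 6.63 × 10^-4.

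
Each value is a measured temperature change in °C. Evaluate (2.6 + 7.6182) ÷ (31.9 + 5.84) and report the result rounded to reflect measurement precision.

2.6 + 7.6182 = 10.2182, limited to 1 d.p. → 3 s.f.; 31.9 + 5.84 = 37.74, limited to 1 d.p. → 3 s.f.
Carrying full precision, 10.2182 ÷ 37.74 = 0.270752517223…; keep min(3, 3) = 3 s.f.
Rounded to 3 significant figures: 0.271.

0.271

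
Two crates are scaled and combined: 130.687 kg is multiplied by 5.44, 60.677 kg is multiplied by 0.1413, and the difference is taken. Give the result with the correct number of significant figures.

130.687 × 5.44 = 710.93728 → 711 kg (3 s.f., last digit at the 10^0 place).
60.677 × 0.1413 = 8.5736601 → 8.574 kg (4 s.f., last digit at the 10^-3 place).
Difference: 702.3636199 kg; keep the coarser place, 10^0.
Result: 702 kg.

702 kg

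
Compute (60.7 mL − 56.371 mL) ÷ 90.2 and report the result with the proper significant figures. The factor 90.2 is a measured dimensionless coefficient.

60.7 mL − 56.371 mL = 4.329 mL; the difference is limited to 1 decimal place (2 s.f.).
Carrying full precision, 4.329 ÷ 90.2 = 0.0479933481153… mL; 90.2 has 3 s.f., so the result keeps min(2, 3) = 2 s.f.
Rounded to 2 significant figures: 0.048 mL.

0.048 mL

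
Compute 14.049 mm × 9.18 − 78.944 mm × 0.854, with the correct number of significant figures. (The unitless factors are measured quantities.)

62 mm

14.049 × 9.18 = 128.96982 → 129 mm (3 s.f., last digit at the 10^0 place).
78.944 × 0.854 = 67.418176 → 67.4 mm (3 s.f., last digit at the 10^-1 place).
Difference: 61.551644 mm; keep the coarser place, 10^0.
Result: 62 mm.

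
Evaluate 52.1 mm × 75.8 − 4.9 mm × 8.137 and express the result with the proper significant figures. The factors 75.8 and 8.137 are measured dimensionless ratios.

52.1 × 75.8 = 3949.18 → 3.95 × 10³ mm (3 s.f., last digit at the 10^1 place).
4.9 × 8.137 = 39.8713 → 4.0 × 10¹ mm (2 s.f., last digit at the 10^0 place).
Difference: 3909.3087 mm; keep the coarser place, 10^1.
Result: 3.91 × 10³ mm.

3.91 × 10³ mm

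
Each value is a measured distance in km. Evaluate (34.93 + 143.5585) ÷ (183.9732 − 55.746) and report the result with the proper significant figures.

34.93 + 143.5585 = 178.4885, limited to 2 d.p. → 5 s.f.; 183.9732 − 55.746 = 128.2272, limited to 3 d.p. → 6 s.f.
Carrying full precision, 178.4885 ÷ 128.2272 = 1.39197065833…; keep min(5, 6) = 5 s.f.
Rounded to 5 significant figures: 1.3920.

1.3920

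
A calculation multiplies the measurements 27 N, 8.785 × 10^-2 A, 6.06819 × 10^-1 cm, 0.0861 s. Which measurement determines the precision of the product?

27 N

27 N → 2 s.f.; 8.785 × 10^-2 A → 4 s.f.; 6.06819 × 10^-1 cm → 6 s.f.; 0.0861 s → 3 s.f.
The fewest is 2 significant figures, from 27 N.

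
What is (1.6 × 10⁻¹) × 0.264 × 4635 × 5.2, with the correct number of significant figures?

1.0 × 10³

(1.6 × 10⁻¹) × 0.264 × 4635 × 5.2 = 1018.06848
Multiplication/division keeps the fewest significant figures: 1.6 × 10⁻¹ → 2 s.f., 0.264 → 3 s.f., 4635 → 4 s.f., 5.2 → 2 s.f.; limit is 2.
Rounded to 2 significant figures: 1.0 × 10³.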